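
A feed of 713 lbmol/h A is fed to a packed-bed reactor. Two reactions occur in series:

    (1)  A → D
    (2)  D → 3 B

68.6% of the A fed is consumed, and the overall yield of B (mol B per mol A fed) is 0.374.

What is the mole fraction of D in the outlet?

Conversion of A: A consumed = 1ξ₁ = 0.686 × 713 → ξ₁ = 489.1 lbmol/h.
Yield of B: 3ξ₂ / 713 = 0.374 → ξ₂ = 88.89 lbmol/h.
Outlet amounts (n = n₀ + Σ ν·ξ):
  A: 713 − 1(489.1) = 223.9
  D: 0 + 1(489.1) − 1(88.89) = 400.2
  B: 0 + 3(88.89) = 266.7
Total out = 890.8 lbmol/h; y_D = 400.2 / 890.8 = 0.4493.

0.449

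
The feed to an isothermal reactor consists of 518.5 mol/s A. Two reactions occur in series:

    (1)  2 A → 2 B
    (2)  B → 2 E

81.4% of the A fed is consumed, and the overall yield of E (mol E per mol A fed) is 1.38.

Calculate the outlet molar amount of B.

Conversion of A: A consumed = 2ξ₁ = 0.814 × 518.5 → ξ₁ = 211 mol/s.
Yield of E: 2ξ₂ / 518.5 = 1.38 → ξ₂ = 357.8 mol/s.
Outlet amounts (n = n₀ + Σ ν·ξ):
  A: 518.5 − 2(211) = 96.44
  B: 0 + 2(211) − 1(357.8) = 64.29
  E: 0 + 2(357.8) = 715.5

64.3 mol/s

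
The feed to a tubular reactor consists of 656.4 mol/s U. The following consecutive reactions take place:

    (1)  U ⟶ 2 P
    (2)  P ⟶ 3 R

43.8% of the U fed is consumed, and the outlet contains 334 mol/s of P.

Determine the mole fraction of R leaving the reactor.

0.507

Conversion of U: U consumed = 1ξ₁ = 0.438 × 656.4 → ξ₁ = 287.5 mol/s.
P balance: n_P = 0 + 2ξ₁ − 1ξ₂ = 334 → ξ₂ = (2·287.5 − 334)/1 = 241 mol/s.
Outlet amounts (n = n₀ + Σ ν·ξ):
  U: 656.4 − 1(287.5) = 368.9
  P: 0 + 2(287.5) − 1(241) = 334
  R: 0 + 3(241) = 723
Total out = 1426 mol/s; y_R = 723 / 1426 = 0.5071.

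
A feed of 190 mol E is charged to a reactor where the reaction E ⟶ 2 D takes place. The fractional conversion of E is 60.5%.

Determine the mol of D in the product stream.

230 mol

E reacted = 0.605 × 190 = 115 mol; ν_E = −1, so ξ = 115/1 = 115 mol.
Outlet amounts (n = n₀ + ν ξ):
  E: 190 − 1(115) = 75.05
  D: 0 + 2(115) = 229.9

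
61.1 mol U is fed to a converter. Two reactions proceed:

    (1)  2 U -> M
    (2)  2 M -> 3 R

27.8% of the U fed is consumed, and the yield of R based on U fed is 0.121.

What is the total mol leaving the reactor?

55.1 mol

Conversion of U: U consumed = 2ξ₁ = 0.278 × 61.1 → ξ₁ = 8.493 mol.
Yield of R: 3ξ₂ / 61.1 = 0.121 → ξ₂ = 2.464 mol.
Outlet amounts (n = n₀ + Σ ν·ξ):
  U: 61.1 − 2(8.493) = 44.11
  M: 0 + 1(8.493) − 2(2.464) = 3.564
  R: 0 + 3(2.464) = 7.393
Total out = 44.11 + 3.564 + 7.393 = 55.07 mol.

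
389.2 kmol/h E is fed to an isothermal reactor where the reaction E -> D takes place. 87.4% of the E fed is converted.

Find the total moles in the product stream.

389 kmol/h

E reacted = 0.874 × 389.2 = 340.2 kmol/h; ν_E = −1, so ξ = 340.2/1 = 340.2 kmol/h.
Outlet amounts (n = n₀ + ν ξ):
  E: 389.2 − 1(340.2) = 49.04
  D: 0 + 1(340.2) = 340.2
Total out = 49.04 + 340.2 = 389.2 kmol/h.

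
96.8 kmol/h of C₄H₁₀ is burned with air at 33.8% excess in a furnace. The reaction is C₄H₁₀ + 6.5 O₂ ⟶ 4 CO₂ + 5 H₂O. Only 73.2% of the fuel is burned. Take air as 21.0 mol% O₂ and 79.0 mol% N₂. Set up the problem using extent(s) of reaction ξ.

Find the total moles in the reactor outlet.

Stoichiometric O₂ = 6.5 × 96.8 = 629.2 kmol/h; O₂ fed = 629.2 × 1.338 = 841.9 kmol/h.
N₂ fed = 841.9 × 79/21 = 3167 kmol/h.
Fuel reacted = 0.732 × 96.8 → ξ = 70.86 kmol/h.
Outlet (n = n₀ + ν ξ):
  C₄H₁₀: 96.8 − 1(70.86) = 25.94
  O₂: 841.9 − 6.5(70.86) = 381.3
  N₂: 3167 (inert)
  CO₂: 0 + 4(70.86) = 283.4
  H₂O: 0 + 5(70.86) = 354.3
Total out = 25.94 + 381.3 + 3167 + 283.4 + 354.3 = 4212 kmol/h.

4210 kmol/h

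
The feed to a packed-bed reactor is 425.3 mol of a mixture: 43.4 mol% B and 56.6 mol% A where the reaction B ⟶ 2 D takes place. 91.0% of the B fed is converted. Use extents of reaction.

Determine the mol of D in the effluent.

336 mol

B reacted = 0.91 × 184.6 = 168 mol; ν_B = −1, so ξ = 168/1 = 168 mol.
Outlet amounts (n = n₀ + ν ξ):
  B: 184.6 − 1(168) = 16.61
  D: 0 + 2(168) = 335.9
  A: 240.7 (inert)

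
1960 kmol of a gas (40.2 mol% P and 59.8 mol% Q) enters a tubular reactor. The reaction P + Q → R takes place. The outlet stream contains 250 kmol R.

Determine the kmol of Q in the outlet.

922 kmol

For R: n = n₀ + 1ξ → 250 = 0 + 1ξ, giving ξ = 250 kmol.
Outlet amounts (n = n₀ + ν ξ):
  P: 787.9 − 1(250) = 537.9
  Q: 1172 − 1(250) = 922.1
  R: 0 + 1(250) = 250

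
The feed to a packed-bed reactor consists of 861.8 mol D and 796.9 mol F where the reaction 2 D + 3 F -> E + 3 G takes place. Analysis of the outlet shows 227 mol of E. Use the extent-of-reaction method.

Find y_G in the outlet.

0.476

For E: n = n₀ + 1ξ → 227 = 0 + 1ξ, giving ξ = 227 mol.
Outlet amounts (n = n₀ + ν ξ):
  D: 861.8 − 2(227) = 407.8
  F: 796.9 − 3(227) = 115.9
  E: 0 + 1(227) = 227
  G: 0 + 3(227) = 681
Total out = 1432 mol; y_G = 681 / 1432 = 0.4757.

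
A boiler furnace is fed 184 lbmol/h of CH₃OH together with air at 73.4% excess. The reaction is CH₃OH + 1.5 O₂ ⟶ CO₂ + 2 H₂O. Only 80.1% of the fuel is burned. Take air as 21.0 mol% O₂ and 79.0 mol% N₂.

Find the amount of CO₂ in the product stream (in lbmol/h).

Stoichiometric O₂ = 1.5 × 184 = 276 lbmol/h; O₂ fed = 276 × 1.734 = 478.6 lbmol/h.
N₂ fed = 478.6 × 79/21 = 1800 lbmol/h.
Fuel reacted = 0.801 × 184 → ξ = 147.4 lbmol/h.
Outlet (n = n₀ + ν ξ):
  CH₃OH: 184 − 1(147.4) = 36.62
  O₂: 478.6 − 1.5(147.4) = 257.5
  N₂: 1800 (inert)
  CO₂: 0 + 1(147.4) = 147.4
  H₂O: 0 + 2(147.4) = 294.8

147 lbmol/h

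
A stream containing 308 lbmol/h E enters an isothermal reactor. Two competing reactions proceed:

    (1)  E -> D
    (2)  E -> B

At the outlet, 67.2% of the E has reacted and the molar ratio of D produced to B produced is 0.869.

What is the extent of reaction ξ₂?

ξ₂ = 111 lbmol/h

Conversion of E: E consumed = 0.672 × 308 = 207 lbmol/h = 1ξ₁ + 1ξ₂.
Selectivity: 1ξ₁ / (1ξ₂) = 0.869 → ξ₁ = 0.869 ξ₂.
Substitute: (1·0.869 + 1) ξ₂ = 207 → ξ₂ = 110.7 lbmol/h, ξ₁ = 96.23 lbmol/h.
Outlet amounts (n = n₀ + Σ ν·ξ):
  E: 308 − 1(96.23) − 1(110.7) = 101
  D: 0 + 1(96.23) = 96.23
  B: 0 + 1(110.7) = 110.7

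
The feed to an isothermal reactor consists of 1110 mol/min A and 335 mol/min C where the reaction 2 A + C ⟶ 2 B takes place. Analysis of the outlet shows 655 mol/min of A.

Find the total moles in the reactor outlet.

For A: n = n₀ − 2ξ → 655 = 1110 − 2ξ, giving ξ = 227.5 mol/min.
Outlet amounts (n = n₀ + ν ξ):
  A: 1110 − 2(227.5) = 655
  C: 335 − 1(227.5) = 107.5
  B: 0 + 2(227.5) = 455
Total out = 655 + 107.5 + 455 = 1218 mol/min.

1220 mol/min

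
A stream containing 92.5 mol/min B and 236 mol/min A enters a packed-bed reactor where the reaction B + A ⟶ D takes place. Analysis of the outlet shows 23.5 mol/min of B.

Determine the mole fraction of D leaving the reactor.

For B: n = n₀ − 1ξ → 23.5 = 92.5 − 1ξ, giving ξ = 69 mol/min.
Outlet amounts (n = n₀ + ν ξ):
  B: 92.5 − 1(69) = 23.5
  A: 236 − 1(69) = 167
  D: 0 + 1(69) = 69
Total out = 259.5 mol/min; y_D = 69 / 259.5 = 0.2659.

0.266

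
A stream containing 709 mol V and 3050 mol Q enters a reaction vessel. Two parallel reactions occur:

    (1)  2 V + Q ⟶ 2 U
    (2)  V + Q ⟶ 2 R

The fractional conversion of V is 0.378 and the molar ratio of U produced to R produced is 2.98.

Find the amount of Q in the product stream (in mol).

2900 mol

Conversion of V: V consumed = 0.378 × 709 = 268 mol = 2ξ₁ + 1ξ₂.
Selectivity: 2ξ₁ / (2ξ₂) = 2.98 → ξ₁ = 2.98 ξ₂.
Substitute: (2·2.98 + 1) ξ₂ = 268 → ξ₂ = 38.51 mol, ξ₁ = 114.7 mol.
Outlet amounts (n = n₀ + Σ ν·ξ):
  V: 709 − 2(114.7) − 1(38.51) = 441
  Q: 3050 − 1(114.7) − 1(38.51) = 2897
  U: 0 + 2(114.7) = 229.5
  R: 0 + 2(38.51) = 77.01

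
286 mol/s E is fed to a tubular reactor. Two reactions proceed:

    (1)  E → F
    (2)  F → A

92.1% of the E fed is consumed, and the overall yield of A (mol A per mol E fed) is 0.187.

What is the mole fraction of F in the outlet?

Conversion of E: E consumed = 1ξ₁ = 0.921 × 286 → ξ₁ = 263.4 mol/s.
Yield of A: 1ξ₂ / 286 = 0.187 → ξ₂ = 53.48 mol/s.
Outlet amounts (n = n₀ + Σ ν·ξ):
  E: 286 − 1(263.4) = 22.59
  F: 0 + 1(263.4) − 1(53.48) = 209.9
  A: 0 + 1(53.48) = 53.48
Total out = 286 mol/s; y_F = 209.9 / 286 = 0.734.

0.734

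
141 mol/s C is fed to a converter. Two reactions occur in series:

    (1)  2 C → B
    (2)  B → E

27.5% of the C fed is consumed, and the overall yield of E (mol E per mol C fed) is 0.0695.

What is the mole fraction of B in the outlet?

Conversion of C: C consumed = 2ξ₁ = 0.275 × 141 → ξ₁ = 19.39 mol/s.
Yield of E: 1ξ₂ / 141 = 0.0695 → ξ₂ = 9.8 mol/s.
Outlet amounts (n = n₀ + Σ ν·ξ):
  C: 141 − 2(19.39) = 102.2
  B: 0 + 1(19.39) − 1(9.8) = 9.588
  E: 0 + 1(9.8) = 9.8
Total out = 121.6 mol/s; y_B = 9.588 / 121.6 = 0.07884.

0.0788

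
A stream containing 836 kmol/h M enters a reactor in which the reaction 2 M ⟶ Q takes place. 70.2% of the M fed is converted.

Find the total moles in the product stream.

M reacted = 0.702 × 836 = 586.9 kmol/h; ν_M = −2, so ξ = 586.9/2 = 293.4 kmol/h.
Outlet amounts (n = n₀ + ν ξ):
  M: 836 − 2(293.4) = 249.1
  Q: 0 + 1(293.4) = 293.4
Total out = 249.1 + 293.4 = 542.6 kmol/h.

543 kmol/h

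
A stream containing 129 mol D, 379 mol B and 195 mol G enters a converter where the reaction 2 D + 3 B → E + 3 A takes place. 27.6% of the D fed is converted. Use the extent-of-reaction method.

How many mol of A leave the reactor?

53.4 mol

D reacted = 0.276 × 129 = 35.6 mol; ν_D = −2, so ξ = 35.6/2 = 17.8 mol.
Outlet amounts (n = n₀ + ν ξ):
  D: 129 − 2(17.8) = 93.4
  B: 379 − 3(17.8) = 325.6
  E: 0 + 1(17.8) = 17.8
  A: 0 + 3(17.8) = 53.41
  G: 195 (inert)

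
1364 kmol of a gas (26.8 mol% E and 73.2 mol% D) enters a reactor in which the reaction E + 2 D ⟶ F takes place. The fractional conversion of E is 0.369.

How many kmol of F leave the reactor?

135 kmol

E reacted = 0.369 × 365.6 = 134.9 kmol; ν_E = −1, so ξ = 134.9/1 = 134.9 kmol.
Outlet amounts (n = n₀ + ν ξ):
  E: 365.6 − 1(134.9) = 230.7
  D: 998.4 − 2(134.9) = 728.7
  F: 0 + 1(134.9) = 134.9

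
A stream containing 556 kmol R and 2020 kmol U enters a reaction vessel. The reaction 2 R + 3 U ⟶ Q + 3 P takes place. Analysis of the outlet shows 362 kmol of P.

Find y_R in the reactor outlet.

0.128

For P: n = n₀ + 3ξ → 362 = 0 + 3ξ, giving ξ = 120.7 kmol.
Outlet amounts (n = n₀ + ν ξ):
  R: 556 − 2(120.7) = 314.7
  U: 2020 − 3(120.7) = 1658
  Q: 0 + 1(120.7) = 120.7
  P: 0 + 3(120.7) = 362
Total out = 2455 kmol; y_R = 314.7 / 2455 = 0.1282.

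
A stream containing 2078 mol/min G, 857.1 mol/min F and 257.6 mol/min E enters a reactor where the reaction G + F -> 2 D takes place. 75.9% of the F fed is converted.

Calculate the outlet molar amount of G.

F reacted = 0.759 × 857.1 = 650.5 mol/min; ν_F = −1, so ξ = 650.5/1 = 650.5 mol/min.
Outlet amounts (n = n₀ + ν ξ):
  G: 2078 − 1(650.5) = 1427
  F: 857.1 − 1(650.5) = 206.6
  D: 0 + 2(650.5) = 1301
  E: 257.6 (inert)

1430 mol/min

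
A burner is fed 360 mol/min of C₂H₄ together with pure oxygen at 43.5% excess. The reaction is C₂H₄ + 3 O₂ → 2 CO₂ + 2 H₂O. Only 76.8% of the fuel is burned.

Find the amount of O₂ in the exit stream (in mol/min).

720 mol/min

Stoichiometric O₂ = 3 × 360 = 1080 mol/min; O₂ fed = 1080 × 1.435 = 1550 mol/min.
Fuel reacted = 0.768 × 360 → ξ = 276.5 mol/min.
Outlet (n = n₀ + ν ξ):
  C₂H₄: 360 − 1(276.5) = 83.52
  O₂: 1550 − 3(276.5) = 720.4
  CO₂: 0 + 2(276.5) = 553
  H₂O: 0 + 2(276.5) = 553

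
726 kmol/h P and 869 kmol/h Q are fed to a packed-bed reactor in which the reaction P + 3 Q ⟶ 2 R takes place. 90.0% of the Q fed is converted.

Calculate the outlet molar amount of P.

Q reacted = 0.9 × 869 = 782.1 kmol/h; ν_Q = −3, so ξ = 782.1/3 = 260.7 kmol/h.
Outlet amounts (n = n₀ + ν ξ):
  P: 726 − 1(260.7) = 465.3
  Q: 869 − 3(260.7) = 86.9
  R: 0 + 2(260.7) = 521.4

465 kmol/h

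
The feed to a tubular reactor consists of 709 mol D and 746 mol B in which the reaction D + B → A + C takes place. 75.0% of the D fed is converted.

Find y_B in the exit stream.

D reacted = 0.75 × 709 = 531.8 mol; ν_D = −1, so ξ = 531.8/1 = 531.8 mol.
Outlet amounts (n = n₀ + ν ξ):
  D: 709 − 1(531.8) = 177.2
  B: 746 − 1(531.8) = 214.2
  A: 0 + 1(531.8) = 531.8
  C: 0 + 1(531.8) = 531.8
Total out = 1455 mol; y_B = 214.2 / 1455 = 0.1473.

0.147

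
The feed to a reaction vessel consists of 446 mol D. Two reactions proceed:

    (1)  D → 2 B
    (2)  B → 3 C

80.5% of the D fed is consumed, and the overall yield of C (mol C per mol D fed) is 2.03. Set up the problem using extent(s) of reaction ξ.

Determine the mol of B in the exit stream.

416 mol

Conversion of D: D consumed = 1ξ₁ = 0.805 × 446 → ξ₁ = 359 mol.
Yield of C: 3ξ₂ / 446 = 2.03 → ξ₂ = 301.8 mol.
Outlet amounts (n = n₀ + Σ ν·ξ):
  D: 446 − 1(359) = 86.97
  B: 0 + 2(359) − 1(301.8) = 416.3
  C: 0 + 3(301.8) = 905.4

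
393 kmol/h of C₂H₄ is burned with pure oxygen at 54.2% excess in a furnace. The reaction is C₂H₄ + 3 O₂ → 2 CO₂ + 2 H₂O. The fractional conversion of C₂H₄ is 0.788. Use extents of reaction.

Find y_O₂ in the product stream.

Stoichiometric O₂ = 3 × 393 = 1179 kmol/h; O₂ fed = 1179 × 1.542 = 1818 kmol/h.
Fuel reacted = 0.788 × 393 → ξ = 309.7 kmol/h.
Outlet (n = n₀ + ν ξ):
  C₂H₄: 393 − 1(309.7) = 83.32
  O₂: 1818 − 3(309.7) = 889
  CO₂: 0 + 2(309.7) = 619.4
  H₂O: 0 + 2(309.7) = 619.4
Total out = 2211 kmol/h; y_O₂ = 889 / 2211 = 0.4021.

0.402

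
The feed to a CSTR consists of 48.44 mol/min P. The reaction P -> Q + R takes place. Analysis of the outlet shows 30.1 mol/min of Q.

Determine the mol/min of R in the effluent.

For Q: n = n₀ + 1ξ → 30.1 = 0 + 1ξ, giving ξ = 30.1 mol/min.
Outlet amounts (n = n₀ + ν ξ):
  P: 48.44 − 1(30.1) = 18.34
  Q: 0 + 1(30.1) = 30.1
  R: 0 + 1(30.1) = 30.1

30.1 mol/min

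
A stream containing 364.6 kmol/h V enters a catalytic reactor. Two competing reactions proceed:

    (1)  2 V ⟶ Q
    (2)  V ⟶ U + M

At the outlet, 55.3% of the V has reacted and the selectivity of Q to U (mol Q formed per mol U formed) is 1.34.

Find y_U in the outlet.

Conversion of V: V consumed = 0.553 × 364.6 = 201.6 kmol/h = 2ξ₁ + 1ξ₂.
Selectivity: 1ξ₁ / (1ξ₂) = 1.34 → ξ₁ = 1.34 ξ₂.
Substitute: (2·1.34 + 1) ξ₂ = 201.6 → ξ₂ = 54.79 kmol/h, ξ₁ = 73.42 kmol/h.
Outlet amounts (n = n₀ + Σ ν·ξ):
  V: 364.6 − 2(73.42) − 1(54.79) = 163
  Q: 0 + 1(73.42) = 73.42
  U: 0 + 1(54.79) = 54.79
  M: 0 + 1(54.79) = 54.79
Total out = 346 kmol/h; y_U = 54.79 / 346 = 0.1584.

0.158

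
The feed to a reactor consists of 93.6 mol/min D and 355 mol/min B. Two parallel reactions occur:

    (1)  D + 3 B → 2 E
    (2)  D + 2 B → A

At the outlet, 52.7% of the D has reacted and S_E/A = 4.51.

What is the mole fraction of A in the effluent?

Conversion of D: D consumed = 0.527 × 93.6 = 49.33 mol/min = 1ξ₁ + 1ξ₂.
Selectivity: 2ξ₁ / (1ξ₂) = 4.51 → ξ₁ = 2.255 ξ₂.
Substitute: (1·2.255 + 1) ξ₂ = 49.33 → ξ₂ = 15.15 mol/min, ξ₁ = 34.17 mol/min.
Outlet amounts (n = n₀ + Σ ν·ξ):
  D: 93.6 − 1(34.17) − 1(15.15) = 44.27
  B: 355 − 3(34.17) − 2(15.15) = 222.2
  E: 0 + 2(34.17) = 68.35
  A: 0 + 1(15.15) = 15.15
Total out = 349.9 mol/min; y_A = 15.15 / 349.9 = 0.0433.

0.0433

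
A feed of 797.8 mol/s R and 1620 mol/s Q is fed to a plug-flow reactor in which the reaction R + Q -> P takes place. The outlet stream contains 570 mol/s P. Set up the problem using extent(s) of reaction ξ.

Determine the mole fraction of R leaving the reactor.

For P: n = n₀ + 1ξ → 570 = 0 + 1ξ, giving ξ = 570 mol/s.
Outlet amounts (n = n₀ + ν ξ):
  R: 797.8 − 1(570) = 227.8
  Q: 1620 − 1(570) = 1050
  P: 0 + 1(570) = 570
Total out = 1848 mol/s; y_R = 227.8 / 1848 = 0.1233.

0.123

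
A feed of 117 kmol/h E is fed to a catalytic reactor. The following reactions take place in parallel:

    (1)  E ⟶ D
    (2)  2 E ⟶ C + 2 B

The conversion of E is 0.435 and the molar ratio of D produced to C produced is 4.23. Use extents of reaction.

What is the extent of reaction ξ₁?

Conversion of E: E consumed = 0.435 × 117 = 50.9 kmol/h = 1ξ₁ + 2ξ₂.
Selectivity: 1ξ₁ / (1ξ₂) = 4.23 → ξ₁ = 4.23 ξ₂.
Substitute: (1·4.23 + 2) ξ₂ = 50.9 → ξ₂ = 8.169 kmol/h, ξ₁ = 34.56 kmol/h.
Outlet amounts (n = n₀ + Σ ν·ξ):
  E: 117 − 1(34.56) − 2(8.169) = 66.1
  D: 0 + 1(34.56) = 34.56
  C: 0 + 1(8.169) = 8.169
  B: 0 + 2(8.169) = 16.34

ξ₁ = 34.6 kmol/h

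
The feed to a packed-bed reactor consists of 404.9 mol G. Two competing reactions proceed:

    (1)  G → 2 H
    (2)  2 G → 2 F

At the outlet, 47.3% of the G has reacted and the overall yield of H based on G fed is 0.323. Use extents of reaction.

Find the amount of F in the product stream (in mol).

126 mol

Yield of H: 2ξ₁ / 404.9 = 0.323 → ξ₁ = 65.39 mol.
Conversion of G: 1ξ₁ + 2ξ₂ = 0.473 × 404.9 = 191.5 → ξ₂ = 63.06 mol.
Outlet amounts (n = n₀ + Σ ν·ξ):
  G: 404.9 − 1(65.39) − 2(63.06) = 213.4
  H: 0 + 2(65.39) = 130.8
  F: 0 + 2(63.06) = 126.1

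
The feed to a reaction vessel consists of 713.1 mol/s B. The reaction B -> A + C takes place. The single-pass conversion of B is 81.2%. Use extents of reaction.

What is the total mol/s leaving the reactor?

B reacted = 0.812 × 713.1 = 579 mol/s; ν_B = −1, so ξ = 579/1 = 579 mol/s.
Outlet amounts (n = n₀ + ν ξ):
  B: 713.1 − 1(579) = 134.1
  A: 0 + 1(579) = 579
  C: 0 + 1(579) = 579
Total out = 134.1 + 579 + 579 = 1292 mol/s.

1290 mol/s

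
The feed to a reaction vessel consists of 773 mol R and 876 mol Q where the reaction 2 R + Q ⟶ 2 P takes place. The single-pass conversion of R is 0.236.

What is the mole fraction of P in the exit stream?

0.117

R reacted = 0.236 × 773 = 182.4 mol; ν_R = −2, so ξ = 182.4/2 = 91.21 mol.
Outlet amounts (n = n₀ + ν ξ):
  R: 773 − 2(91.21) = 590.6
  Q: 876 − 1(91.21) = 784.8
  P: 0 + 2(91.21) = 182.4
Total out = 1558 mol; y_P = 182.4 / 1558 = 0.1171.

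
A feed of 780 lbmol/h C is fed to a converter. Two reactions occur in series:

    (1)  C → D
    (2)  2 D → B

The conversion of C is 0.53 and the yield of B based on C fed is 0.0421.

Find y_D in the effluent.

Conversion of C: C consumed = 1ξ₁ = 0.53 × 780 → ξ₁ = 413.4 lbmol/h.
Yield of B: 1ξ₂ / 780 = 0.0421 → ξ₂ = 32.84 lbmol/h.
Outlet amounts (n = n₀ + Σ ν·ξ):
  C: 780 − 1(413.4) = 366.6
  D: 0 + 1(413.4) − 2(32.84) = 347.7
  B: 0 + 1(32.84) = 32.84
Total out = 747.2 lbmol/h; y_D = 347.7 / 747.2 = 0.4654.

0.465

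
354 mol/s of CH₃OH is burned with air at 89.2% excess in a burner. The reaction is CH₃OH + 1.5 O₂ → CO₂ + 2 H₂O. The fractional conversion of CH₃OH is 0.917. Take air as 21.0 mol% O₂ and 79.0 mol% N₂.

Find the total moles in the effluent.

Stoichiometric O₂ = 1.5 × 354 = 531 mol/s; O₂ fed = 531 × 1.892 = 1005 mol/s.
N₂ fed = 1005 × 79/21 = 3779 mol/s.
Fuel reacted = 0.917 × 354 → ξ = 324.6 mol/s.
Outlet (n = n₀ + ν ξ):
  CH₃OH: 354 − 1(324.6) = 29.38
  O₂: 1005 − 1.5(324.6) = 517.7
  N₂: 3779 (inert)
  CO₂: 0 + 1(324.6) = 324.6
  H₂O: 0 + 2(324.6) = 649.2
Total out = 29.38 + 517.7 + 3779 + 324.6 + 649.2 = 5300 mol/s.

5300 mol/s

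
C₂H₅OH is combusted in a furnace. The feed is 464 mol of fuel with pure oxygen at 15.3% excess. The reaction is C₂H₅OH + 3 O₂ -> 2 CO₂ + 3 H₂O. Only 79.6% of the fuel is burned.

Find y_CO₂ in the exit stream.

0.303

Stoichiometric O₂ = 3 × 464 = 1392 mol; O₂ fed = 1392 × 1.153 = 1605 mol.
Fuel reacted = 0.796 × 464 → ξ = 369.3 mol.
Outlet (n = n₀ + ν ξ):
  C₂H₅OH: 464 − 1(369.3) = 94.66
  O₂: 1605 − 3(369.3) = 496.9
  CO₂: 0 + 2(369.3) = 738.7
  H₂O: 0 + 3(369.3) = 1108
Total out = 2438 mol; y_CO₂ = 738.7 / 2438 = 0.3029.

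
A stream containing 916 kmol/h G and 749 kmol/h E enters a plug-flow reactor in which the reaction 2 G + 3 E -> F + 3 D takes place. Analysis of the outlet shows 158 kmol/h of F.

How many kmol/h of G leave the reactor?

For F: n = n₀ + 1ξ → 158 = 0 + 1ξ, giving ξ = 158 kmol/h.
Outlet amounts (n = n₀ + ν ξ):
  G: 916 − 2(158) = 600
  E: 749 − 3(158) = 275
  F: 0 + 1(158) = 158
  D: 0 + 3(158) = 474

600 kmol/h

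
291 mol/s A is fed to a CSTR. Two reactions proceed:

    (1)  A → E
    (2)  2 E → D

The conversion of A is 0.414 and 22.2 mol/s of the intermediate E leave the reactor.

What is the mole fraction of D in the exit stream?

Conversion of A: A consumed = 1ξ₁ = 0.414 × 291 → ξ₁ = 120.5 mol/s.
E balance: n_E = 0 + 1ξ₁ − 2ξ₂ = 22.2 → ξ₂ = (1·120.5 − 22.2)/2 = 49.14 mol/s.
Outlet amounts (n = n₀ + Σ ν·ξ):
  A: 291 − 1(120.5) = 170.5
  E: 0 + 1(120.5) − 2(49.14) = 22.2
  D: 0 + 1(49.14) = 49.14
Total out = 241.9 mol/s; y_D = 49.14 / 241.9 = 0.2032.

0.203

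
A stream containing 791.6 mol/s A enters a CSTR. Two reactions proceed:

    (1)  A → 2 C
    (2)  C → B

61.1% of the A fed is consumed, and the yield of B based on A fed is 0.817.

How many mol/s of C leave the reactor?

Conversion of A: A consumed = 1ξ₁ = 0.611 × 791.6 → ξ₁ = 483.7 mol/s.
Yield of B: 1ξ₂ / 791.6 = 0.817 → ξ₂ = 646.7 mol/s.
Outlet amounts (n = n₀ + Σ ν·ξ):
  A: 791.6 − 1(483.7) = 307.9
  C: 0 + 2(483.7) − 1(646.7) = 320.6
  B: 0 + 1(646.7) = 646.7

321 mol/s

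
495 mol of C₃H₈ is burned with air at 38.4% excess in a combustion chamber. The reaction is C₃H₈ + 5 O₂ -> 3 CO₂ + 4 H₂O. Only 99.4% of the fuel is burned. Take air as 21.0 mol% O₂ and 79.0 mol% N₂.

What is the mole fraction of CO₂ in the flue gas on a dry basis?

Stoichiometric O₂ = 5 × 495 = 2475 mol; O₂ fed = 2475 × 1.384 = 3425 mol.
N₂ fed = 3425 × 79/21 = 12890 mol.
Fuel reacted = 0.994 × 495 → ξ = 492 mol.
Outlet (n = n₀ + ν ξ):
  C₃H₈: 495 − 1(492) = 2.97
  O₂: 3425 − 5(492) = 965.2
  N₂: 12890 (inert)
  CO₂: 0 + 3(492) = 1476
  H₂O: 0 + 4(492) = 1968
Dry total = 15330 mol; y_CO₂ (dry) = 1476 / 15330 = 0.09629.

0.0963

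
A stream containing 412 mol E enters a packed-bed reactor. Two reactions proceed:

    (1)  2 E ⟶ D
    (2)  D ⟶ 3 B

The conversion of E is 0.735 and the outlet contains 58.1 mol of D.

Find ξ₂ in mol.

ξ₂ = 93.3 mol

Conversion of E: E consumed = 2ξ₁ = 0.735 × 412 → ξ₁ = 151.4 mol.
D balance: n_D = 0 + 1ξ₁ − 1ξ₂ = 58.1 → ξ₂ = (1·151.4 − 58.1)/1 = 93.31 mol.
Outlet amounts (n = n₀ + Σ ν·ξ):
  E: 412 − 2(151.4) = 109.2
  D: 0 + 1(151.4) − 1(93.31) = 58.1
  B: 0 + 3(93.31) = 279.9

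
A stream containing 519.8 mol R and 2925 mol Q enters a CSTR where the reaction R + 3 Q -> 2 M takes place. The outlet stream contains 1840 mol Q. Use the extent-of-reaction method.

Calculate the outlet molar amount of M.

For Q: n = n₀ − 3ξ → 1840 = 2925 − 3ξ, giving ξ = 361.7 mol.
Outlet amounts (n = n₀ + ν ξ):
  R: 519.8 − 1(361.7) = 158.1
  Q: 2925 − 3(361.7) = 1840
  M: 0 + 2(361.7) = 723.3

723 mol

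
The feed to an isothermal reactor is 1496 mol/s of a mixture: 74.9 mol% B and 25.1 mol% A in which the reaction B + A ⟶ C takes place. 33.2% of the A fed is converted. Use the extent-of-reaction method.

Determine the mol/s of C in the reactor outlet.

125 mol/s

A reacted = 0.332 × 375.5 = 124.7 mol/s; ν_A = −1, so ξ = 124.7/1 = 124.7 mol/s.
Outlet amounts (n = n₀ + ν ξ):
  B: 1121 − 1(124.7) = 995.8
  A: 375.5 − 1(124.7) = 250.8
  C: 0 + 1(124.7) = 124.7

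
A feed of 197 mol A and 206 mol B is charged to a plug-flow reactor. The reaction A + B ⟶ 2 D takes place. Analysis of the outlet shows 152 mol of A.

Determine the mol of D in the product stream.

For A: n = n₀ − 1ξ → 152 = 197 − 1ξ, giving ξ = 45 mol.
Outlet amounts (n = n₀ + ν ξ):
  A: 197 − 1(45) = 152
  B: 206 − 1(45) = 161
  D: 0 + 2(45) = 90

90 mol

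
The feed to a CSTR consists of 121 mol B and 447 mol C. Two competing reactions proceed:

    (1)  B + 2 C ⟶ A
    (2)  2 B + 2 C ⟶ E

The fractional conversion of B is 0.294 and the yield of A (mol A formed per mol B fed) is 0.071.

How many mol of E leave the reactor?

13.5 mol

Yield of A: 1ξ₁ / 121 = 0.071 → ξ₁ = 8.591 mol.
Conversion of B: 1ξ₁ + 2ξ₂ = 0.294 × 121 = 35.57 → ξ₂ = 13.49 mol.
Outlet amounts (n = n₀ + Σ ν·ξ):
  B: 121 − 1(8.591) − 2(13.49) = 85.43
  C: 447 − 2(8.591) − 2(13.49) = 402.8
  A: 0 + 1(8.591) = 8.591
  E: 0 + 1(13.49) = 13.49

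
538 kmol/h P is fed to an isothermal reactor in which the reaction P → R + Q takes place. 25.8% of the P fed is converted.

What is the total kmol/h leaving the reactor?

P reacted = 0.258 × 538 = 138.8 kmol/h; ν_P = −1, so ξ = 138.8/1 = 138.8 kmol/h.
Outlet amounts (n = n₀ + ν ξ):
  P: 538 − 1(138.8) = 399.2
  R: 0 + 1(138.8) = 138.8
  Q: 0 + 1(138.8) = 138.8
Total out = 399.2 + 138.8 + 138.8 = 676.8 kmol/h.

677 kmol/h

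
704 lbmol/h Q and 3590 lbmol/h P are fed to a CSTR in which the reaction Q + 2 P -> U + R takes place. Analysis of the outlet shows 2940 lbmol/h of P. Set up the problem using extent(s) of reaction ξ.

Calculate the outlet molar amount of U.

For P: n = n₀ − 2ξ → 2940 = 3590 − 2ξ, giving ξ = 325 lbmol/h.
Outlet amounts (n = n₀ + ν ξ):
  Q: 704 − 1(325) = 379
  P: 3590 − 2(325) = 2940
  U: 0 + 1(325) = 325
  R: 0 + 1(325) = 325

325 lbmol/h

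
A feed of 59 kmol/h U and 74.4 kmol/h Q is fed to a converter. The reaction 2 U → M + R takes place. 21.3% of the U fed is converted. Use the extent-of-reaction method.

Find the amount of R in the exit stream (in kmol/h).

U reacted = 0.213 × 59 = 12.57 kmol/h; ν_U = −2, so ξ = 12.57/2 = 6.284 kmol/h.
Outlet amounts (n = n₀ + ν ξ):
  U: 59 − 2(6.284) = 46.43
  M: 0 + 1(6.284) = 6.284
  R: 0 + 1(6.284) = 6.284
  Q: 74.4 (inert)

6.28 kmol/h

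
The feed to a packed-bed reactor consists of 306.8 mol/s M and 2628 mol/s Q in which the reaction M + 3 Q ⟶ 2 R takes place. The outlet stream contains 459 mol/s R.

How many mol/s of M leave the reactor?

77.3 mol/s

For R: n = n₀ + 2ξ → 459 = 0 + 2ξ, giving ξ = 229.5 mol/s.
Outlet amounts (n = n₀ + ν ξ):
  M: 306.8 − 1(229.5) = 77.3
  Q: 2628 − 3(229.5) = 1940
  R: 0 + 2(229.5) = 459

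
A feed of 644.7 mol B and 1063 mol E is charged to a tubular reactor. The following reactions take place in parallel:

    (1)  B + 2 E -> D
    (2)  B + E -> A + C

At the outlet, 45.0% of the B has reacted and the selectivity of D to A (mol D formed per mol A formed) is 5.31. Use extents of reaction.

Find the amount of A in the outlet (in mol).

Conversion of B: B consumed = 0.45 × 644.7 = 290.1 mol = 1ξ₁ + 1ξ₂.
Selectivity: 1ξ₁ / (1ξ₂) = 5.31 → ξ₁ = 5.31 ξ₂.
Substitute: (1·5.31 + 1) ξ₂ = 290.1 → ξ₂ = 45.98 mol, ξ₁ = 244.1 mol.
Outlet amounts (n = n₀ + Σ ν·ξ):
  B: 644.7 − 1(244.1) − 1(45.98) = 354.6
  E: 1063 − 2(244.1) − 1(45.98) = 528.7
  D: 0 + 1(244.1) = 244.1
  A: 0 + 1(45.98) = 45.98
  C: 0 + 1(45.98) = 45.98

46 mol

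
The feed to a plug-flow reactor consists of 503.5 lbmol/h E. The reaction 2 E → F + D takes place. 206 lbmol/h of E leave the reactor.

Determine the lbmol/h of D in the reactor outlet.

149 lbmol/h

For E: n = n₀ − 2ξ → 206 = 503.5 − 2ξ, giving ξ = 148.8 lbmol/h.
Outlet amounts (n = n₀ + ν ξ):
  E: 503.5 − 2(148.8) = 206
  F: 0 + 1(148.8) = 148.8
  D: 0 + 1(148.8) = 148.8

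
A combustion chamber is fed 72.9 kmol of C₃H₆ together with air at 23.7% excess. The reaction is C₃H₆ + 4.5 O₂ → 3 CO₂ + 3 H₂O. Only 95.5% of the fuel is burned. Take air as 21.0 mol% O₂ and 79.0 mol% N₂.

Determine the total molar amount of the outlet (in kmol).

2040 kmol

Stoichiometric O₂ = 4.5 × 72.9 = 328.1 kmol; O₂ fed = 328.1 × 1.237 = 405.8 kmol.
N₂ fed = 405.8 × 79/21 = 1527 kmol.
Fuel reacted = 0.955 × 72.9 → ξ = 69.62 kmol.
Outlet (n = n₀ + ν ξ):
  C₃H₆: 72.9 − 1(69.62) = 3.281
  O₂: 405.8 − 4.5(69.62) = 92.51
  N₂: 1527 (inert)
  CO₂: 0 + 3(69.62) = 208.9
  H₂O: 0 + 3(69.62) = 208.9
Total out = 3.281 + 92.51 + 1527 + 208.9 + 208.9 = 2040 kmol.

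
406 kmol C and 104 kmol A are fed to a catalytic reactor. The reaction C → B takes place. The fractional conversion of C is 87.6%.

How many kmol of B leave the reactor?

356 kmol

C reacted = 0.876 × 406 = 355.7 kmol; ν_C = −1, so ξ = 355.7/1 = 355.7 kmol.
Outlet amounts (n = n₀ + ν ξ):
  C: 406 − 1(355.7) = 50.34
  B: 0 + 1(355.7) = 355.7
  A: 104 (inert)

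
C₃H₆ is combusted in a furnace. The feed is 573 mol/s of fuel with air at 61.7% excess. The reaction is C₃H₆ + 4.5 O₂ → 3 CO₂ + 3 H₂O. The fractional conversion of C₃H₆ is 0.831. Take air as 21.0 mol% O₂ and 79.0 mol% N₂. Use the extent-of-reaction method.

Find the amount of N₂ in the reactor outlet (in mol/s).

15700 mol/s

Stoichiometric O₂ = 4.5 × 573 = 2578 mol/s; O₂ fed = 2578 × 1.617 = 4169 mol/s.
N₂ fed = 4169 × 79/21 = 15690 mol/s.
Fuel reacted = 0.831 × 573 → ξ = 476.2 mol/s.
Outlet (n = n₀ + ν ξ):
  C₃H₆: 573 − 1(476.2) = 96.84
  O₂: 4169 − 4.5(476.2) = 2027
  N₂: 15690 (inert)
  CO₂: 0 + 3(476.2) = 1428
  H₂O: 0 + 3(476.2) = 1428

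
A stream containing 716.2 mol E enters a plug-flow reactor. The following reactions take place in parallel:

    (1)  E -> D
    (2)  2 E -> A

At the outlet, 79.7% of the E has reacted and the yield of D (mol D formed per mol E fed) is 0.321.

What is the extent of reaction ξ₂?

Yield of D: 1ξ₁ / 716.2 = 0.321 → ξ₁ = 229.9 mol.
Conversion of E: 1ξ₁ + 2ξ₂ = 0.797 × 716.2 = 570.8 → ξ₂ = 170.5 mol.
Outlet amounts (n = n₀ + Σ ν·ξ):
  E: 716.2 − 1(229.9) − 2(170.5) = 145.4
  D: 0 + 1(229.9) = 229.9
  A: 0 + 1(170.5) = 170.5

ξ₂ = 170 mol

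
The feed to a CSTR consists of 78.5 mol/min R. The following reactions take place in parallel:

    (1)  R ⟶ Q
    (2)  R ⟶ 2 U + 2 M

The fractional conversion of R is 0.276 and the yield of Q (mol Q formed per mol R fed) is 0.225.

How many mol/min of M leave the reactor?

Yield of Q: 1ξ₁ / 78.5 = 0.225 → ξ₁ = 17.66 mol/min.
Conversion of R: 1ξ₁ + 1ξ₂ = 0.276 × 78.5 = 21.67 → ξ₂ = 4.003 mol/min.
Outlet amounts (n = n₀ + Σ ν·ξ):
  R: 78.5 − 1(17.66) − 1(4.003) = 56.83
  Q: 0 + 1(17.66) = 17.66
  U: 0 + 2(4.003) = 8.007
  M: 0 + 2(4.003) = 8.007

8.01 mol/min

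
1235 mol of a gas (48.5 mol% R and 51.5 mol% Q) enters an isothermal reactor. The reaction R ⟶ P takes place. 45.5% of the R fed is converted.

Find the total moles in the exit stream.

R reacted = 0.455 × 599 = 272.5 mol; ν_R = −1, so ξ = 272.5/1 = 272.5 mol.
Outlet amounts (n = n₀ + ν ξ):
  R: 599 − 1(272.5) = 326.4
  P: 0 + 1(272.5) = 272.5
  Q: 636 (inert)
Total out = 326.4 + 272.5 + 636 = 1235 mol.

1240 mol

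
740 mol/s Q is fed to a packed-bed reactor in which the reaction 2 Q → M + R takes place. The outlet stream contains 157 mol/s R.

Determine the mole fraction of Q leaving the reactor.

For R: n = n₀ + 1ξ → 157 = 0 + 1ξ, giving ξ = 157 mol/s.
Outlet amounts (n = n₀ + ν ξ):
  Q: 740 − 2(157) = 426
  M: 0 + 1(157) = 157
  R: 0 + 1(157) = 157
Total out = 740 mol/s; y_Q = 426 / 740 = 0.5757.

0.576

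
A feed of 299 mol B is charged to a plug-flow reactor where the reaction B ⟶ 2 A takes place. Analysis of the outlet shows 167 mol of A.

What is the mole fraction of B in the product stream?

For A: n = n₀ + 2ξ → 167 = 0 + 2ξ, giving ξ = 83.5 mol.
Outlet amounts (n = n₀ + ν ξ):
  B: 299 − 1(83.5) = 215.5
  A: 0 + 2(83.5) = 167
Total out = 382.5 mol; y_B = 215.5 / 382.5 = 0.5634.

0.563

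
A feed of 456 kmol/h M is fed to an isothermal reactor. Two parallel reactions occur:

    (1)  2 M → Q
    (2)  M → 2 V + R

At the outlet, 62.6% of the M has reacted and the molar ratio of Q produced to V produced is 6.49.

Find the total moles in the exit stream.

340 kmol/h

Conversion of M: M consumed = 0.626 × 456 = 285.5 kmol/h = 2ξ₁ + 1ξ₂.
Selectivity: 1ξ₁ / (2ξ₂) = 6.49 → ξ₁ = 12.98 ξ₂.
Substitute: (2·12.98 + 1) ξ₂ = 285.5 → ξ₂ = 10.59 kmol/h, ξ₁ = 137.4 kmol/h.
Outlet amounts (n = n₀ + Σ ν·ξ):
  M: 456 − 2(137.4) − 1(10.59) = 170.5
  Q: 0 + 1(137.4) = 137.4
  V: 0 + 2(10.59) = 21.18
  R: 0 + 1(10.59) = 10.59
Total out = 170.5 + 137.4 + 21.18 + 10.59 = 339.7 kmol/h.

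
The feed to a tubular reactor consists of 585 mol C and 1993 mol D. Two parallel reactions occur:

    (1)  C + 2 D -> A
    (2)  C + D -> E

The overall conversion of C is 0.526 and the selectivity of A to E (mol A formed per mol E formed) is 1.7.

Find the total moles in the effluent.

Conversion of C: C consumed = 0.526 × 585 = 307.7 mol = 1ξ₁ + 1ξ₂.
Selectivity: 1ξ₁ / (1ξ₂) = 1.7 → ξ₁ = 1.7 ξ₂.
Substitute: (1·1.7 + 1) ξ₂ = 307.7 → ξ₂ = 114 mol, ξ₁ = 193.7 mol.
Outlet amounts (n = n₀ + Σ ν·ξ):
  C: 585 − 1(193.7) − 1(114) = 277.3
  D: 1993 − 2(193.7) − 1(114) = 1492
  A: 0 + 1(193.7) = 193.7
  E: 0 + 1(114) = 114
Total out = 277.3 + 1492 + 193.7 + 114 = 2077 mol.

2080 mol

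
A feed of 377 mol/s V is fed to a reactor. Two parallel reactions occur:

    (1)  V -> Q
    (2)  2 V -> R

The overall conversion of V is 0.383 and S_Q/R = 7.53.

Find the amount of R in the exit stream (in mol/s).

15.2 mol/s

Conversion of V: V consumed = 0.383 × 377 = 144.4 mol/s = 1ξ₁ + 2ξ₂.
Selectivity: 1ξ₁ / (1ξ₂) = 7.53 → ξ₁ = 7.53 ξ₂.
Substitute: (1·7.53 + 2) ξ₂ = 144.4 → ξ₂ = 15.15 mol/s, ξ₁ = 114.1 mol/s.
Outlet amounts (n = n₀ + Σ ν·ξ):
  V: 377 − 1(114.1) − 2(15.15) = 232.6
  Q: 0 + 1(114.1) = 114.1
  R: 0 + 1(15.15) = 15.15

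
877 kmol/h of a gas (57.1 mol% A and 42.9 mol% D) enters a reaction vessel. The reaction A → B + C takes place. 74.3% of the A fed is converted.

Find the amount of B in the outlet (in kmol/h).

372 kmol/h

A reacted = 0.743 × 500.8 = 372.1 kmol/h; ν_A = −1, so ξ = 372.1/1 = 372.1 kmol/h.
Outlet amounts (n = n₀ + ν ξ):
  A: 500.8 − 1(372.1) = 128.7
  B: 0 + 1(372.1) = 372.1
  C: 0 + 1(372.1) = 372.1
  D: 376.2 (inert)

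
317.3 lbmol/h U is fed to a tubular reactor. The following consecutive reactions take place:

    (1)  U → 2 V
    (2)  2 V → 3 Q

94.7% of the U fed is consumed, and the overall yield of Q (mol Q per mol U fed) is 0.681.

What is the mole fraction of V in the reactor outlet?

Conversion of U: U consumed = 1ξ₁ = 0.947 × 317.3 → ξ₁ = 300.5 lbmol/h.
Yield of Q: 3ξ₂ / 317.3 = 0.681 → ξ₂ = 72.03 lbmol/h.
Outlet amounts (n = n₀ + Σ ν·ξ):
  U: 317.3 − 1(300.5) = 16.82
  V: 0 + 2(300.5) − 2(72.03) = 456.9
  Q: 0 + 3(72.03) = 216.1
Total out = 689.8 lbmol/h; y_V = 456.9 / 689.8 = 0.6624.

0.662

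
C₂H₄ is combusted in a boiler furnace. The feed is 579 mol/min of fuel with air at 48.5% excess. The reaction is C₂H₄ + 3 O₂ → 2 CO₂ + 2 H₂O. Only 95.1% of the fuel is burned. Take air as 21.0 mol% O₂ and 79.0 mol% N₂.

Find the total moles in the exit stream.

12900 mol/min

Stoichiometric O₂ = 3 × 579 = 1737 mol/min; O₂ fed = 1737 × 1.485 = 2579 mol/min.
N₂ fed = 2579 × 79/21 = 9704 mol/min.
Fuel reacted = 0.951 × 579 → ξ = 550.6 mol/min.
Outlet (n = n₀ + ν ξ):
  C₂H₄: 579 − 1(550.6) = 28.37
  O₂: 2579 − 3(550.6) = 927.6
  N₂: 9704 (inert)
  CO₂: 0 + 2(550.6) = 1101
  H₂O: 0 + 2(550.6) = 1101
Total out = 28.37 + 927.6 + 9704 + 1101 + 1101 = 12860 mol/min.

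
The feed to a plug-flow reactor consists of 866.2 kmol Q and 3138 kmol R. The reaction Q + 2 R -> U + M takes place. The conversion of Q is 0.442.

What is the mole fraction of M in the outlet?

0.106

Q reacted = 0.442 × 866.2 = 382.9 kmol; ν_Q = −1, so ξ = 382.9/1 = 382.9 kmol.
Outlet amounts (n = n₀ + ν ξ):
  Q: 866.2 − 1(382.9) = 483.3
  R: 3138 − 2(382.9) = 2372
  U: 0 + 1(382.9) = 382.9
  M: 0 + 1(382.9) = 382.9
Total out = 3621 kmol; y_M = 382.9 / 3621 = 0.1057.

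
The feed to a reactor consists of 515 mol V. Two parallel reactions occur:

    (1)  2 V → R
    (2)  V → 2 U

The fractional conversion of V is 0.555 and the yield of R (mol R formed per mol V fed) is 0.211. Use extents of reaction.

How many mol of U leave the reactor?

Yield of R: 1ξ₁ / 515 = 0.211 → ξ₁ = 108.7 mol.
Conversion of V: 2ξ₁ + 1ξ₂ = 0.555 × 515 = 285.8 → ξ₂ = 68.5 mol.
Outlet amounts (n = n₀ + Σ ν·ξ):
  V: 515 − 2(108.7) − 1(68.5) = 229.2
  R: 0 + 1(108.7) = 108.7
  U: 0 + 2(68.5) = 137

137 mol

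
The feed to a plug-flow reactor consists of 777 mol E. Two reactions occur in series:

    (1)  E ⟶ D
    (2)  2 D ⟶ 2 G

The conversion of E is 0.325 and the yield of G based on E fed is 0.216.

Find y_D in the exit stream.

0.109

Conversion of E: E consumed = 1ξ₁ = 0.325 × 777 → ξ₁ = 252.5 mol.
Yield of G: 2ξ₂ / 777 = 0.216 → ξ₂ = 83.92 mol.
Outlet amounts (n = n₀ + Σ ν·ξ):
  E: 777 − 1(252.5) = 524.5
  D: 0 + 1(252.5) − 2(83.92) = 84.69
  G: 0 + 2(83.92) = 167.8
Total out = 777 mol; y_D = 84.69 / 777 = 0.109.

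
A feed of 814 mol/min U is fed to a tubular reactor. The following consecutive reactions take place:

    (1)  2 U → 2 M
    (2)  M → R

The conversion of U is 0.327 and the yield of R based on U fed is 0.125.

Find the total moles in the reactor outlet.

Conversion of U: U consumed = 2ξ₁ = 0.327 × 814 → ξ₁ = 133.1 mol/min.
Yield of R: 1ξ₂ / 814 = 0.125 → ξ₂ = 101.8 mol/min.
Outlet amounts (n = n₀ + Σ ν·ξ):
  U: 814 − 2(133.1) = 547.8
  M: 0 + 2(133.1) − 1(101.8) = 164.4
  R: 0 + 1(101.8) = 101.8
Total out = 547.8 + 164.4 + 101.8 = 814 mol/min.

814 mol/min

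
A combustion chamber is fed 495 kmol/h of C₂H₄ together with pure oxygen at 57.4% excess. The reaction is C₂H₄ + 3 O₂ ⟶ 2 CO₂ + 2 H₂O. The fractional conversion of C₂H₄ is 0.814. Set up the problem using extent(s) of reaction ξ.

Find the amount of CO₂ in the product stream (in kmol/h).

Stoichiometric O₂ = 3 × 495 = 1485 kmol/h; O₂ fed = 1485 × 1.574 = 2337 kmol/h.
Fuel reacted = 0.814 × 495 → ξ = 402.9 kmol/h.
Outlet (n = n₀ + ν ξ):
  C₂H₄: 495 − 1(402.9) = 92.07
  O₂: 2337 − 3(402.9) = 1129
  CO₂: 0 + 2(402.9) = 805.9
  H₂O: 0 + 2(402.9) = 805.9

806 kmol/h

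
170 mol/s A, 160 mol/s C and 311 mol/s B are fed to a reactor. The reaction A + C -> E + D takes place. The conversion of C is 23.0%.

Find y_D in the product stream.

C reacted = 0.23 × 160 = 36.8 mol/s; ν_C = −1, so ξ = 36.8/1 = 36.8 mol/s.
Outlet amounts (n = n₀ + ν ξ):
  A: 170 − 1(36.8) = 133.2
  C: 160 − 1(36.8) = 123.2
  E: 0 + 1(36.8) = 36.8
  D: 0 + 1(36.8) = 36.8
  B: 311 (inert)
Total out = 641 mol/s; y_D = 36.8 / 641 = 0.05741.

0.0574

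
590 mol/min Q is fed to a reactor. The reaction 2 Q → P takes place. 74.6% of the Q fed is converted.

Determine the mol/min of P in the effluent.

Q reacted = 0.746 × 590 = 440.1 mol/min; ν_Q = −2, so ξ = 440.1/2 = 220.1 mol/min.
Outlet amounts (n = n₀ + ν ξ):
  Q: 590 − 2(220.1) = 149.9
  P: 0 + 1(220.1) = 220.1

220 mol/min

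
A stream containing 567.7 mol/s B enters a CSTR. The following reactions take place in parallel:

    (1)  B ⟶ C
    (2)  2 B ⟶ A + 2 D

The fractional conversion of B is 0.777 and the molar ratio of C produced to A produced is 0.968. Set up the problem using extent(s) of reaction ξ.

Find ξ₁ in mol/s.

ξ₁ = 144 mol/s

Conversion of B: B consumed = 0.777 × 567.7 = 441.1 mol/s = 1ξ₁ + 2ξ₂.
Selectivity: 1ξ₁ / (1ξ₂) = 0.968 → ξ₁ = 0.968 ξ₂.
Substitute: (1·0.968 + 2) ξ₂ = 441.1 → ξ₂ = 148.6 mol/s, ξ₁ = 143.9 mol/s.
Outlet amounts (n = n₀ + Σ ν·ξ):
  B: 567.7 − 1(143.9) − 2(148.6) = 126.6
  C: 0 + 1(143.9) = 143.9
  A: 0 + 1(148.6) = 148.6
  D: 0 + 2(148.6) = 297.2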